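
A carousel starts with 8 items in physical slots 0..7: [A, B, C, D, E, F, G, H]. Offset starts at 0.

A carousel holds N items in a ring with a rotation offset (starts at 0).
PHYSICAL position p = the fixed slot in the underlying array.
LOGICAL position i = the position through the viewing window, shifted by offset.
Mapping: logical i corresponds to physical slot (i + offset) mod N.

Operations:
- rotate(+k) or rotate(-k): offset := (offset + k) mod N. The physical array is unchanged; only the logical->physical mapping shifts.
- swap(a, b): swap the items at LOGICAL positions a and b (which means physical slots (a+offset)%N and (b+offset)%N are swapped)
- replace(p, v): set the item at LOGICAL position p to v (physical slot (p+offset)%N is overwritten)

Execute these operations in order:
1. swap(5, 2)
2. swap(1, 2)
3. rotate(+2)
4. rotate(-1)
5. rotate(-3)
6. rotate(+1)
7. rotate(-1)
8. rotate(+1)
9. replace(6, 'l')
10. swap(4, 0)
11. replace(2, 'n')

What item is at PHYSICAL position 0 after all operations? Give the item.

After op 1 (swap(5, 2)): offset=0, physical=[A,B,F,D,E,C,G,H], logical=[A,B,F,D,E,C,G,H]
After op 2 (swap(1, 2)): offset=0, physical=[A,F,B,D,E,C,G,H], logical=[A,F,B,D,E,C,G,H]
After op 3 (rotate(+2)): offset=2, physical=[A,F,B,D,E,C,G,H], logical=[B,D,E,C,G,H,A,F]
After op 4 (rotate(-1)): offset=1, physical=[A,F,B,D,E,C,G,H], logical=[F,B,D,E,C,G,H,A]
After op 5 (rotate(-3)): offset=6, physical=[A,F,B,D,E,C,G,H], logical=[G,H,A,F,B,D,E,C]
After op 6 (rotate(+1)): offset=7, physical=[A,F,B,D,E,C,G,H], logical=[H,A,F,B,D,E,C,G]
After op 7 (rotate(-1)): offset=6, physical=[A,F,B,D,E,C,G,H], logical=[G,H,A,F,B,D,E,C]
After op 8 (rotate(+1)): offset=7, physical=[A,F,B,D,E,C,G,H], logical=[H,A,F,B,D,E,C,G]
After op 9 (replace(6, 'l')): offset=7, physical=[A,F,B,D,E,l,G,H], logical=[H,A,F,B,D,E,l,G]
After op 10 (swap(4, 0)): offset=7, physical=[A,F,B,H,E,l,G,D], logical=[D,A,F,B,H,E,l,G]
After op 11 (replace(2, 'n')): offset=7, physical=[A,n,B,H,E,l,G,D], logical=[D,A,n,B,H,E,l,G]

Answer: A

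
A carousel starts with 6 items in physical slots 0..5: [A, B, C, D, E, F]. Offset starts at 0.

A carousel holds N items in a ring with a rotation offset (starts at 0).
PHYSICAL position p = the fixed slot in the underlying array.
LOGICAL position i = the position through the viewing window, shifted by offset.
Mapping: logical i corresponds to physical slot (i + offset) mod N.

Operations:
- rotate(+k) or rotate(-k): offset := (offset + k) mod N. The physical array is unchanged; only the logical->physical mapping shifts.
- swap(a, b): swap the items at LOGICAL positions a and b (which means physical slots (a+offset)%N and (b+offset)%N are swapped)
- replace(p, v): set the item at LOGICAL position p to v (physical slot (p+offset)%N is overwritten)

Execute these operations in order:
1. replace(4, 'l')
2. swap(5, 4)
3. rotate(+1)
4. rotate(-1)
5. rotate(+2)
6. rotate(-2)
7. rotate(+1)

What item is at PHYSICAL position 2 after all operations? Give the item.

Answer: C

Derivation:
After op 1 (replace(4, 'l')): offset=0, physical=[A,B,C,D,l,F], logical=[A,B,C,D,l,F]
After op 2 (swap(5, 4)): offset=0, physical=[A,B,C,D,F,l], logical=[A,B,C,D,F,l]
After op 3 (rotate(+1)): offset=1, physical=[A,B,C,D,F,l], logical=[B,C,D,F,l,A]
After op 4 (rotate(-1)): offset=0, physical=[A,B,C,D,F,l], logical=[A,B,C,D,F,l]
After op 5 (rotate(+2)): offset=2, physical=[A,B,C,D,F,l], logical=[C,D,F,l,A,B]
After op 6 (rotate(-2)): offset=0, physical=[A,B,C,D,F,l], logical=[A,B,C,D,F,l]
After op 7 (rotate(+1)): offset=1, physical=[A,B,C,D,F,l], logical=[B,C,D,F,l,A]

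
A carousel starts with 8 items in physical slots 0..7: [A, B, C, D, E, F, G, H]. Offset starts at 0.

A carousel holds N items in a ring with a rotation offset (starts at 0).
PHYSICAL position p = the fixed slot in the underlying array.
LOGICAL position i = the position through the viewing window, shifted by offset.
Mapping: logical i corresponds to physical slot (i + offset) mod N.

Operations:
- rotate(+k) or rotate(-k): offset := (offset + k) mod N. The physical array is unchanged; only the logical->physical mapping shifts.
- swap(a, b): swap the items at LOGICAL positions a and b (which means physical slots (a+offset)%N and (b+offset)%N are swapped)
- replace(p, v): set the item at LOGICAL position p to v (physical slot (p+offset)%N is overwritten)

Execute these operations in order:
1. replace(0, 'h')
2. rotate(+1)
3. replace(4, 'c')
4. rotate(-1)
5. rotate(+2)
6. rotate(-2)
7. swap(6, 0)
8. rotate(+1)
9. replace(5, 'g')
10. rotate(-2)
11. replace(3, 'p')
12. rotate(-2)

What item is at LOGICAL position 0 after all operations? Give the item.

After op 1 (replace(0, 'h')): offset=0, physical=[h,B,C,D,E,F,G,H], logical=[h,B,C,D,E,F,G,H]
After op 2 (rotate(+1)): offset=1, physical=[h,B,C,D,E,F,G,H], logical=[B,C,D,E,F,G,H,h]
After op 3 (replace(4, 'c')): offset=1, physical=[h,B,C,D,E,c,G,H], logical=[B,C,D,E,c,G,H,h]
After op 4 (rotate(-1)): offset=0, physical=[h,B,C,D,E,c,G,H], logical=[h,B,C,D,E,c,G,H]
After op 5 (rotate(+2)): offset=2, physical=[h,B,C,D,E,c,G,H], logical=[C,D,E,c,G,H,h,B]
After op 6 (rotate(-2)): offset=0, physical=[h,B,C,D,E,c,G,H], logical=[h,B,C,D,E,c,G,H]
After op 7 (swap(6, 0)): offset=0, physical=[G,B,C,D,E,c,h,H], logical=[G,B,C,D,E,c,h,H]
After op 8 (rotate(+1)): offset=1, physical=[G,B,C,D,E,c,h,H], logical=[B,C,D,E,c,h,H,G]
After op 9 (replace(5, 'g')): offset=1, physical=[G,B,C,D,E,c,g,H], logical=[B,C,D,E,c,g,H,G]
After op 10 (rotate(-2)): offset=7, physical=[G,B,C,D,E,c,g,H], logical=[H,G,B,C,D,E,c,g]
After op 11 (replace(3, 'p')): offset=7, physical=[G,B,p,D,E,c,g,H], logical=[H,G,B,p,D,E,c,g]
After op 12 (rotate(-2)): offset=5, physical=[G,B,p,D,E,c,g,H], logical=[c,g,H,G,B,p,D,E]

Answer: c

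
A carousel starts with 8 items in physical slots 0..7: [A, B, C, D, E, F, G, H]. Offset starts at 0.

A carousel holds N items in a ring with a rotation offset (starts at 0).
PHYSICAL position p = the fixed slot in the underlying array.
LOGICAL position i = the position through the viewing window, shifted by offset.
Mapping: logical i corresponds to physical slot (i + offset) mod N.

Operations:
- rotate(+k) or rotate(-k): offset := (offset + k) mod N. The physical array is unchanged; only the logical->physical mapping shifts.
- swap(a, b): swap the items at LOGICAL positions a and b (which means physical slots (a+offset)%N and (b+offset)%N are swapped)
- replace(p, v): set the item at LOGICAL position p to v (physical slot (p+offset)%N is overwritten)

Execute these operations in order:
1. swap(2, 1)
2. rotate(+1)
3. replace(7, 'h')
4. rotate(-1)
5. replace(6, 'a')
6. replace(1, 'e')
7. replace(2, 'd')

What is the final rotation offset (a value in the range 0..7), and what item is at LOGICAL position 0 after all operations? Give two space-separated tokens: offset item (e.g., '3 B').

Answer: 0 h

Derivation:
After op 1 (swap(2, 1)): offset=0, physical=[A,C,B,D,E,F,G,H], logical=[A,C,B,D,E,F,G,H]
After op 2 (rotate(+1)): offset=1, physical=[A,C,B,D,E,F,G,H], logical=[C,B,D,E,F,G,H,A]
After op 3 (replace(7, 'h')): offset=1, physical=[h,C,B,D,E,F,G,H], logical=[C,B,D,E,F,G,H,h]
After op 4 (rotate(-1)): offset=0, physical=[h,C,B,D,E,F,G,H], logical=[h,C,B,D,E,F,G,H]
After op 5 (replace(6, 'a')): offset=0, physical=[h,C,B,D,E,F,a,H], logical=[h,C,B,D,E,F,a,H]
After op 6 (replace(1, 'e')): offset=0, physical=[h,e,B,D,E,F,a,H], logical=[h,e,B,D,E,F,a,H]
After op 7 (replace(2, 'd')): offset=0, physical=[h,e,d,D,E,F,a,H], logical=[h,e,d,D,E,F,a,H]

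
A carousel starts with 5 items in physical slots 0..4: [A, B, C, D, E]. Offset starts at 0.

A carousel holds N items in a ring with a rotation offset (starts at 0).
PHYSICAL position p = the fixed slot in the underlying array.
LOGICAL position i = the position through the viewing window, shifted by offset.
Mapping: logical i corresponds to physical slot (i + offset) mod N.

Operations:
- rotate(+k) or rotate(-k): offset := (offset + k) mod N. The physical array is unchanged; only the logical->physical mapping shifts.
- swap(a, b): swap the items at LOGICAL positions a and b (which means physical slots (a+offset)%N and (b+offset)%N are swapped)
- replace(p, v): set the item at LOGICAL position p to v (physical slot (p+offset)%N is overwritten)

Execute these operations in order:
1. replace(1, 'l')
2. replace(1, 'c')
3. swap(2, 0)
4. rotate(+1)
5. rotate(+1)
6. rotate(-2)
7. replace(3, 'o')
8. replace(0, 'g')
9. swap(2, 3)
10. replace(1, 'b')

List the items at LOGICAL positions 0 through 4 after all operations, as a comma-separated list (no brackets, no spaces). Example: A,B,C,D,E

After op 1 (replace(1, 'l')): offset=0, physical=[A,l,C,D,E], logical=[A,l,C,D,E]
After op 2 (replace(1, 'c')): offset=0, physical=[A,c,C,D,E], logical=[A,c,C,D,E]
After op 3 (swap(2, 0)): offset=0, physical=[C,c,A,D,E], logical=[C,c,A,D,E]
After op 4 (rotate(+1)): offset=1, physical=[C,c,A,D,E], logical=[c,A,D,E,C]
After op 5 (rotate(+1)): offset=2, physical=[C,c,A,D,E], logical=[A,D,E,C,c]
After op 6 (rotate(-2)): offset=0, physical=[C,c,A,D,E], logical=[C,c,A,D,E]
After op 7 (replace(3, 'o')): offset=0, physical=[C,c,A,o,E], logical=[C,c,A,o,E]
After op 8 (replace(0, 'g')): offset=0, physical=[g,c,A,o,E], logical=[g,c,A,o,E]
After op 9 (swap(2, 3)): offset=0, physical=[g,c,o,A,E], logical=[g,c,o,A,E]
After op 10 (replace(1, 'b')): offset=0, physical=[g,b,o,A,E], logical=[g,b,o,A,E]

Answer: g,b,o,A,E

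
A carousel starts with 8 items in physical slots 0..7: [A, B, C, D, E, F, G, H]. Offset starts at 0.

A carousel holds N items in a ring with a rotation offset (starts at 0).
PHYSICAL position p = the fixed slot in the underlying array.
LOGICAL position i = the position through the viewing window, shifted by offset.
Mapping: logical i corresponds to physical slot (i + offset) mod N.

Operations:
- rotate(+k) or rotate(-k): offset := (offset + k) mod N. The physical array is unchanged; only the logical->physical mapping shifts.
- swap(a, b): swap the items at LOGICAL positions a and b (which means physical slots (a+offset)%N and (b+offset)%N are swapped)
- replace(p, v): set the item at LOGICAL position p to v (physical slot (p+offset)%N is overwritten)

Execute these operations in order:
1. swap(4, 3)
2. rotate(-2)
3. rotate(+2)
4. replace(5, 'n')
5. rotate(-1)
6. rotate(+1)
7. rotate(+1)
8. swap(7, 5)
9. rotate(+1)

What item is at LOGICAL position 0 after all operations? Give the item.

After op 1 (swap(4, 3)): offset=0, physical=[A,B,C,E,D,F,G,H], logical=[A,B,C,E,D,F,G,H]
After op 2 (rotate(-2)): offset=6, physical=[A,B,C,E,D,F,G,H], logical=[G,H,A,B,C,E,D,F]
After op 3 (rotate(+2)): offset=0, physical=[A,B,C,E,D,F,G,H], logical=[A,B,C,E,D,F,G,H]
After op 4 (replace(5, 'n')): offset=0, physical=[A,B,C,E,D,n,G,H], logical=[A,B,C,E,D,n,G,H]
After op 5 (rotate(-1)): offset=7, physical=[A,B,C,E,D,n,G,H], logical=[H,A,B,C,E,D,n,G]
After op 6 (rotate(+1)): offset=0, physical=[A,B,C,E,D,n,G,H], logical=[A,B,C,E,D,n,G,H]
After op 7 (rotate(+1)): offset=1, physical=[A,B,C,E,D,n,G,H], logical=[B,C,E,D,n,G,H,A]
After op 8 (swap(7, 5)): offset=1, physical=[G,B,C,E,D,n,A,H], logical=[B,C,E,D,n,A,H,G]
After op 9 (rotate(+1)): offset=2, physical=[G,B,C,E,D,n,A,H], logical=[C,E,D,n,A,H,G,B]

Answer: C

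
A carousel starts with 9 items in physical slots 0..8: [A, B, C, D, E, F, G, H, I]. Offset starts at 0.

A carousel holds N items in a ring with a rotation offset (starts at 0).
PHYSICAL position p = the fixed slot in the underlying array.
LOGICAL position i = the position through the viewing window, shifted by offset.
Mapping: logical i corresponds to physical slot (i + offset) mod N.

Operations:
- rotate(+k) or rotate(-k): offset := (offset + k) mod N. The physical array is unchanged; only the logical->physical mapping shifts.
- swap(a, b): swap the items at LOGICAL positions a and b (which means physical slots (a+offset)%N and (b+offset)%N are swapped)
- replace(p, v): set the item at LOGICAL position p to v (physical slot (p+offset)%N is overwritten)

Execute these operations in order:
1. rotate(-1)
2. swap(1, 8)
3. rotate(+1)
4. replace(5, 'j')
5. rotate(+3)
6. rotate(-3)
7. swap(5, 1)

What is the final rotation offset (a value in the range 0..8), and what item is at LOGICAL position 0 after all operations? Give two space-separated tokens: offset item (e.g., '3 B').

After op 1 (rotate(-1)): offset=8, physical=[A,B,C,D,E,F,G,H,I], logical=[I,A,B,C,D,E,F,G,H]
After op 2 (swap(1, 8)): offset=8, physical=[H,B,C,D,E,F,G,A,I], logical=[I,H,B,C,D,E,F,G,A]
After op 3 (rotate(+1)): offset=0, physical=[H,B,C,D,E,F,G,A,I], logical=[H,B,C,D,E,F,G,A,I]
After op 4 (replace(5, 'j')): offset=0, physical=[H,B,C,D,E,j,G,A,I], logical=[H,B,C,D,E,j,G,A,I]
After op 5 (rotate(+3)): offset=3, physical=[H,B,C,D,E,j,G,A,I], logical=[D,E,j,G,A,I,H,B,C]
After op 6 (rotate(-3)): offset=0, physical=[H,B,C,D,E,j,G,A,I], logical=[H,B,C,D,E,j,G,A,I]
After op 7 (swap(5, 1)): offset=0, physical=[H,j,C,D,E,B,G,A,I], logical=[H,j,C,D,E,B,G,A,I]

Answer: 0 H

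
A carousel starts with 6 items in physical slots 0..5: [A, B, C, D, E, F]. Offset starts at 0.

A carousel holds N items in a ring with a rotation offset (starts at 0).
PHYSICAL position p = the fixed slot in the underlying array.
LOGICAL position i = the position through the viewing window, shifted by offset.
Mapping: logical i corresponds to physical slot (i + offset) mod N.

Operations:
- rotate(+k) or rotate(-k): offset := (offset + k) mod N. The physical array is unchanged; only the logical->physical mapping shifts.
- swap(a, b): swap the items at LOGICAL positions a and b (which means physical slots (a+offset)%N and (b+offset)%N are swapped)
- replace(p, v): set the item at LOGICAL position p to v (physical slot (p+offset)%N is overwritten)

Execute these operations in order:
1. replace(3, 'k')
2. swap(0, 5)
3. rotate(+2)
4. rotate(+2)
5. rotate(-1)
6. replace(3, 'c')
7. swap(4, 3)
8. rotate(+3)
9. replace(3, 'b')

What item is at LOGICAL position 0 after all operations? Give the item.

Answer: B

Derivation:
After op 1 (replace(3, 'k')): offset=0, physical=[A,B,C,k,E,F], logical=[A,B,C,k,E,F]
After op 2 (swap(0, 5)): offset=0, physical=[F,B,C,k,E,A], logical=[F,B,C,k,E,A]
After op 3 (rotate(+2)): offset=2, physical=[F,B,C,k,E,A], logical=[C,k,E,A,F,B]
After op 4 (rotate(+2)): offset=4, physical=[F,B,C,k,E,A], logical=[E,A,F,B,C,k]
After op 5 (rotate(-1)): offset=3, physical=[F,B,C,k,E,A], logical=[k,E,A,F,B,C]
After op 6 (replace(3, 'c')): offset=3, physical=[c,B,C,k,E,A], logical=[k,E,A,c,B,C]
After op 7 (swap(4, 3)): offset=3, physical=[B,c,C,k,E,A], logical=[k,E,A,B,c,C]
After op 8 (rotate(+3)): offset=0, physical=[B,c,C,k,E,A], logical=[B,c,C,k,E,A]
After op 9 (replace(3, 'b')): offset=0, physical=[B,c,C,b,E,A], logical=[B,c,C,b,E,A]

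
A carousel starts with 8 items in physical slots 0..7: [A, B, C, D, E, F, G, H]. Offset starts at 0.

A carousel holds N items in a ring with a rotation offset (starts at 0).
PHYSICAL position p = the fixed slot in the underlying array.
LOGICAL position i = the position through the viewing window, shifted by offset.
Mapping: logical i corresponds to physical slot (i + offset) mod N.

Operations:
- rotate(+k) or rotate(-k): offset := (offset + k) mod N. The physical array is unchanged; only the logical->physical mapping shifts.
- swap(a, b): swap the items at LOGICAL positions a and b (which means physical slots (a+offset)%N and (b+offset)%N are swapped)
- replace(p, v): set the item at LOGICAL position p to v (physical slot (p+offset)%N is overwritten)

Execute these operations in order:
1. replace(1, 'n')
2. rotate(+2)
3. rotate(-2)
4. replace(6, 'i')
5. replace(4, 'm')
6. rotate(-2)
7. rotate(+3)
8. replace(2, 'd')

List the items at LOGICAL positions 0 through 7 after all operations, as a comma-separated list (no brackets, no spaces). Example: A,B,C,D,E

Answer: n,C,d,m,F,i,H,A

Derivation:
After op 1 (replace(1, 'n')): offset=0, physical=[A,n,C,D,E,F,G,H], logical=[A,n,C,D,E,F,G,H]
After op 2 (rotate(+2)): offset=2, physical=[A,n,C,D,E,F,G,H], logical=[C,D,E,F,G,H,A,n]
After op 3 (rotate(-2)): offset=0, physical=[A,n,C,D,E,F,G,H], logical=[A,n,C,D,E,F,G,H]
After op 4 (replace(6, 'i')): offset=0, physical=[A,n,C,D,E,F,i,H], logical=[A,n,C,D,E,F,i,H]
After op 5 (replace(4, 'm')): offset=0, physical=[A,n,C,D,m,F,i,H], logical=[A,n,C,D,m,F,i,H]
After op 6 (rotate(-2)): offset=6, physical=[A,n,C,D,m,F,i,H], logical=[i,H,A,n,C,D,m,F]
After op 7 (rotate(+3)): offset=1, physical=[A,n,C,D,m,F,i,H], logical=[n,C,D,m,F,i,H,A]
After op 8 (replace(2, 'd')): offset=1, physical=[A,n,C,d,m,F,i,H], logical=[n,C,d,m,F,i,H,A]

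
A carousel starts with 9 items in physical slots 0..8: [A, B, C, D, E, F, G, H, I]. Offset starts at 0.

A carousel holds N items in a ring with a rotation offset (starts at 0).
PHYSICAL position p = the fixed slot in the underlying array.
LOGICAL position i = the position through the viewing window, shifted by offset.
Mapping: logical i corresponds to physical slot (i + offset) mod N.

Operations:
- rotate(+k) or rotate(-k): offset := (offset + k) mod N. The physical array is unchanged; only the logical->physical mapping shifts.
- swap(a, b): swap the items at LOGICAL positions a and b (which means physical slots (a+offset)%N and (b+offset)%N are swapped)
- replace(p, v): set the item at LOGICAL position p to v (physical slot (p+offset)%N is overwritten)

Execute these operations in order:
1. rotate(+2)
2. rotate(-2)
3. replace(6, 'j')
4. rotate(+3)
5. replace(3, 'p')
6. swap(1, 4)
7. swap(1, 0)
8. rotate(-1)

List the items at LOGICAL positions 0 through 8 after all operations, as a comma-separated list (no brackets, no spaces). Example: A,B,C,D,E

After op 1 (rotate(+2)): offset=2, physical=[A,B,C,D,E,F,G,H,I], logical=[C,D,E,F,G,H,I,A,B]
After op 2 (rotate(-2)): offset=0, physical=[A,B,C,D,E,F,G,H,I], logical=[A,B,C,D,E,F,G,H,I]
After op 3 (replace(6, 'j')): offset=0, physical=[A,B,C,D,E,F,j,H,I], logical=[A,B,C,D,E,F,j,H,I]
After op 4 (rotate(+3)): offset=3, physical=[A,B,C,D,E,F,j,H,I], logical=[D,E,F,j,H,I,A,B,C]
After op 5 (replace(3, 'p')): offset=3, physical=[A,B,C,D,E,F,p,H,I], logical=[D,E,F,p,H,I,A,B,C]
After op 6 (swap(1, 4)): offset=3, physical=[A,B,C,D,H,F,p,E,I], logical=[D,H,F,p,E,I,A,B,C]
After op 7 (swap(1, 0)): offset=3, physical=[A,B,C,H,D,F,p,E,I], logical=[H,D,F,p,E,I,A,B,C]
After op 8 (rotate(-1)): offset=2, physical=[A,B,C,H,D,F,p,E,I], logical=[C,H,D,F,p,E,I,A,B]

Answer: C,H,D,F,p,E,I,A,B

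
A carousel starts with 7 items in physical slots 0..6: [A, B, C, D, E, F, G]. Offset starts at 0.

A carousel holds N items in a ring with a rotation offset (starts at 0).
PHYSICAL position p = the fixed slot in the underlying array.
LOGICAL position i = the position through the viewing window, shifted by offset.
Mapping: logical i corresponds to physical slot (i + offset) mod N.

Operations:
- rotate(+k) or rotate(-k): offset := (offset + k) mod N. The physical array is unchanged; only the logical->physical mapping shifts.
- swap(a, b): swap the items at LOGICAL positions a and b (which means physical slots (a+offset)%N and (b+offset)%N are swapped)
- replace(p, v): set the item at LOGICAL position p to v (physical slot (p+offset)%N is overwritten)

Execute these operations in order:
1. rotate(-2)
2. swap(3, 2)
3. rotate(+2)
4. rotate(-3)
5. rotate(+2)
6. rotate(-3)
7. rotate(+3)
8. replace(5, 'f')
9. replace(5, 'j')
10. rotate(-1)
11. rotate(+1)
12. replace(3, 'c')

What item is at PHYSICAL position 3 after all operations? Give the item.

After op 1 (rotate(-2)): offset=5, physical=[A,B,C,D,E,F,G], logical=[F,G,A,B,C,D,E]
After op 2 (swap(3, 2)): offset=5, physical=[B,A,C,D,E,F,G], logical=[F,G,B,A,C,D,E]
After op 3 (rotate(+2)): offset=0, physical=[B,A,C,D,E,F,G], logical=[B,A,C,D,E,F,G]
After op 4 (rotate(-3)): offset=4, physical=[B,A,C,D,E,F,G], logical=[E,F,G,B,A,C,D]
After op 5 (rotate(+2)): offset=6, physical=[B,A,C,D,E,F,G], logical=[G,B,A,C,D,E,F]
After op 6 (rotate(-3)): offset=3, physical=[B,A,C,D,E,F,G], logical=[D,E,F,G,B,A,C]
After op 7 (rotate(+3)): offset=6, physical=[B,A,C,D,E,F,G], logical=[G,B,A,C,D,E,F]
After op 8 (replace(5, 'f')): offset=6, physical=[B,A,C,D,f,F,G], logical=[G,B,A,C,D,f,F]
After op 9 (replace(5, 'j')): offset=6, physical=[B,A,C,D,j,F,G], logical=[G,B,A,C,D,j,F]
After op 10 (rotate(-1)): offset=5, physical=[B,A,C,D,j,F,G], logical=[F,G,B,A,C,D,j]
After op 11 (rotate(+1)): offset=6, physical=[B,A,C,D,j,F,G], logical=[G,B,A,C,D,j,F]
After op 12 (replace(3, 'c')): offset=6, physical=[B,A,c,D,j,F,G], logical=[G,B,A,c,D,j,F]

Answer: D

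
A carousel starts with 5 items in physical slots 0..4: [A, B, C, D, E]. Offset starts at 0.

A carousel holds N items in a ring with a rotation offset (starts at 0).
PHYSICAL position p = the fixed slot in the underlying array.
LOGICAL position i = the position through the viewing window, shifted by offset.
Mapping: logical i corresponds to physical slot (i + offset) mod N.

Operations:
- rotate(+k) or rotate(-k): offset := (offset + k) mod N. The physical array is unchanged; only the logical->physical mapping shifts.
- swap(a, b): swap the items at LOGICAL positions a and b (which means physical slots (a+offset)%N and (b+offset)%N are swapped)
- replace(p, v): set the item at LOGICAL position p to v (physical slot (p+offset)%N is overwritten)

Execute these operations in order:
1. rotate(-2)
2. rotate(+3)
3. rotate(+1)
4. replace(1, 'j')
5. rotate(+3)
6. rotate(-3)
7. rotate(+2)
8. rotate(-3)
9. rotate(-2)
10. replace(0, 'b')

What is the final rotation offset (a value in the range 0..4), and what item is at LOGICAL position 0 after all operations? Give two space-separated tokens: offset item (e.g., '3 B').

After op 1 (rotate(-2)): offset=3, physical=[A,B,C,D,E], logical=[D,E,A,B,C]
After op 2 (rotate(+3)): offset=1, physical=[A,B,C,D,E], logical=[B,C,D,E,A]
After op 3 (rotate(+1)): offset=2, physical=[A,B,C,D,E], logical=[C,D,E,A,B]
After op 4 (replace(1, 'j')): offset=2, physical=[A,B,C,j,E], logical=[C,j,E,A,B]
After op 5 (rotate(+3)): offset=0, physical=[A,B,C,j,E], logical=[A,B,C,j,E]
After op 6 (rotate(-3)): offset=2, physical=[A,B,C,j,E], logical=[C,j,E,A,B]
After op 7 (rotate(+2)): offset=4, physical=[A,B,C,j,E], logical=[E,A,B,C,j]
After op 8 (rotate(-3)): offset=1, physical=[A,B,C,j,E], logical=[B,C,j,E,A]
After op 9 (rotate(-2)): offset=4, physical=[A,B,C,j,E], logical=[E,A,B,C,j]
After op 10 (replace(0, 'b')): offset=4, physical=[A,B,C,j,b], logical=[b,A,B,C,j]

Answer: 4 b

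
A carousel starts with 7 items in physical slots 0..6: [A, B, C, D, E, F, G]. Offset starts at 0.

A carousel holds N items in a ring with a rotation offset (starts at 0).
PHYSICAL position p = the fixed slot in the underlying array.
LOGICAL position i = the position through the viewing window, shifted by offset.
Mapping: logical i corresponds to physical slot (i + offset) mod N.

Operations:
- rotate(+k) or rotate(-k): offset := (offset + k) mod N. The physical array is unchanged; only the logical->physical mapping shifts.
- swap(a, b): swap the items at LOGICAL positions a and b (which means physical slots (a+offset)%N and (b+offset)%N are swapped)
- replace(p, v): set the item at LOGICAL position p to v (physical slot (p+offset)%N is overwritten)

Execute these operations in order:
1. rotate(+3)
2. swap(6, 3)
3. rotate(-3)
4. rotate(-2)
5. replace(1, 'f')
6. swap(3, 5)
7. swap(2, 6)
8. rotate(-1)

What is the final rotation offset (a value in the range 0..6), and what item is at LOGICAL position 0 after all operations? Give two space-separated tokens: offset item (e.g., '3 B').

After op 1 (rotate(+3)): offset=3, physical=[A,B,C,D,E,F,G], logical=[D,E,F,G,A,B,C]
After op 2 (swap(6, 3)): offset=3, physical=[A,B,G,D,E,F,C], logical=[D,E,F,C,A,B,G]
After op 3 (rotate(-3)): offset=0, physical=[A,B,G,D,E,F,C], logical=[A,B,G,D,E,F,C]
After op 4 (rotate(-2)): offset=5, physical=[A,B,G,D,E,F,C], logical=[F,C,A,B,G,D,E]
After op 5 (replace(1, 'f')): offset=5, physical=[A,B,G,D,E,F,f], logical=[F,f,A,B,G,D,E]
After op 6 (swap(3, 5)): offset=5, physical=[A,D,G,B,E,F,f], logical=[F,f,A,D,G,B,E]
After op 7 (swap(2, 6)): offset=5, physical=[E,D,G,B,A,F,f], logical=[F,f,E,D,G,B,A]
After op 8 (rotate(-1)): offset=4, physical=[E,D,G,B,A,F,f], logical=[A,F,f,E,D,G,B]

Answer: 4 A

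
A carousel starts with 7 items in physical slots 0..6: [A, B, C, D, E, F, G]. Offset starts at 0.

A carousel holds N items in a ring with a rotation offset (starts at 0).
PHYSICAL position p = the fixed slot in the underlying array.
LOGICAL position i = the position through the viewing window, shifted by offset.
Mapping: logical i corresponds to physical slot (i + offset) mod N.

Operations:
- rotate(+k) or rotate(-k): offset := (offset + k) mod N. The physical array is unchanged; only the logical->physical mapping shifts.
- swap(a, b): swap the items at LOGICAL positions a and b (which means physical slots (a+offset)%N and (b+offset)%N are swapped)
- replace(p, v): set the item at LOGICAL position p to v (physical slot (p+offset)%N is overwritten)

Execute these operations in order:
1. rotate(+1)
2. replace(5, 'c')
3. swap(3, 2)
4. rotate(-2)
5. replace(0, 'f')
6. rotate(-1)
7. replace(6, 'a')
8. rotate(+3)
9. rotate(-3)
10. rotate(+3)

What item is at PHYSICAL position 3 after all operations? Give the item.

After op 1 (rotate(+1)): offset=1, physical=[A,B,C,D,E,F,G], logical=[B,C,D,E,F,G,A]
After op 2 (replace(5, 'c')): offset=1, physical=[A,B,C,D,E,F,c], logical=[B,C,D,E,F,c,A]
After op 3 (swap(3, 2)): offset=1, physical=[A,B,C,E,D,F,c], logical=[B,C,E,D,F,c,A]
After op 4 (rotate(-2)): offset=6, physical=[A,B,C,E,D,F,c], logical=[c,A,B,C,E,D,F]
After op 5 (replace(0, 'f')): offset=6, physical=[A,B,C,E,D,F,f], logical=[f,A,B,C,E,D,F]
After op 6 (rotate(-1)): offset=5, physical=[A,B,C,E,D,F,f], logical=[F,f,A,B,C,E,D]
After op 7 (replace(6, 'a')): offset=5, physical=[A,B,C,E,a,F,f], logical=[F,f,A,B,C,E,a]
After op 8 (rotate(+3)): offset=1, physical=[A,B,C,E,a,F,f], logical=[B,C,E,a,F,f,A]
After op 9 (rotate(-3)): offset=5, physical=[A,B,C,E,a,F,f], logical=[F,f,A,B,C,E,a]
After op 10 (rotate(+3)): offset=1, physical=[A,B,C,E,a,F,f], logical=[B,C,E,a,F,f,A]

Answer: E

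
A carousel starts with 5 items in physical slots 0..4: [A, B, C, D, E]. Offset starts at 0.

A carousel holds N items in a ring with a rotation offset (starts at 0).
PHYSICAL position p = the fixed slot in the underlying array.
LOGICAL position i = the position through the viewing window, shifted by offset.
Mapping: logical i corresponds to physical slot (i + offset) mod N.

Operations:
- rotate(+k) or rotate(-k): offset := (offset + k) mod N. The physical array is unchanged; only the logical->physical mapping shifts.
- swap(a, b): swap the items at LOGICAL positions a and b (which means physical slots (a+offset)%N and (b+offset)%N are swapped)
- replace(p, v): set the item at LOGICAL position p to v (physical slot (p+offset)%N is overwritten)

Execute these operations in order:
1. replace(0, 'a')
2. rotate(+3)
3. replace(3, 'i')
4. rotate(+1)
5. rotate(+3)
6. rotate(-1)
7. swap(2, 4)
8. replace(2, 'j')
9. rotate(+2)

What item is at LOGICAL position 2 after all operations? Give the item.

After op 1 (replace(0, 'a')): offset=0, physical=[a,B,C,D,E], logical=[a,B,C,D,E]
After op 2 (rotate(+3)): offset=3, physical=[a,B,C,D,E], logical=[D,E,a,B,C]
After op 3 (replace(3, 'i')): offset=3, physical=[a,i,C,D,E], logical=[D,E,a,i,C]
After op 4 (rotate(+1)): offset=4, physical=[a,i,C,D,E], logical=[E,a,i,C,D]
After op 5 (rotate(+3)): offset=2, physical=[a,i,C,D,E], logical=[C,D,E,a,i]
After op 6 (rotate(-1)): offset=1, physical=[a,i,C,D,E], logical=[i,C,D,E,a]
After op 7 (swap(2, 4)): offset=1, physical=[D,i,C,a,E], logical=[i,C,a,E,D]
After op 8 (replace(2, 'j')): offset=1, physical=[D,i,C,j,E], logical=[i,C,j,E,D]
After op 9 (rotate(+2)): offset=3, physical=[D,i,C,j,E], logical=[j,E,D,i,C]

Answer: D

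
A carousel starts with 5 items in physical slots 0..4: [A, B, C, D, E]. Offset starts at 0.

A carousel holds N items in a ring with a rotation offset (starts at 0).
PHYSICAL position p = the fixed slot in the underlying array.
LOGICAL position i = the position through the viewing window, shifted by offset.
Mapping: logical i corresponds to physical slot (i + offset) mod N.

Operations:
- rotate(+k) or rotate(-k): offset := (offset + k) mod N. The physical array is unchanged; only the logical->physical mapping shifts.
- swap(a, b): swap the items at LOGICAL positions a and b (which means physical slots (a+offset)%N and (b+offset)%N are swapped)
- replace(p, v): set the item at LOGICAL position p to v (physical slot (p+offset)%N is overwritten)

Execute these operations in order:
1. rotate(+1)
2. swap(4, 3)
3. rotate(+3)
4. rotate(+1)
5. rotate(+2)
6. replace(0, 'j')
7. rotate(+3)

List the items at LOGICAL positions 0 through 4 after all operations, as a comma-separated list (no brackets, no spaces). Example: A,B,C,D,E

After op 1 (rotate(+1)): offset=1, physical=[A,B,C,D,E], logical=[B,C,D,E,A]
After op 2 (swap(4, 3)): offset=1, physical=[E,B,C,D,A], logical=[B,C,D,A,E]
After op 3 (rotate(+3)): offset=4, physical=[E,B,C,D,A], logical=[A,E,B,C,D]
After op 4 (rotate(+1)): offset=0, physical=[E,B,C,D,A], logical=[E,B,C,D,A]
After op 5 (rotate(+2)): offset=2, physical=[E,B,C,D,A], logical=[C,D,A,E,B]
After op 6 (replace(0, 'j')): offset=2, physical=[E,B,j,D,A], logical=[j,D,A,E,B]
After op 7 (rotate(+3)): offset=0, physical=[E,B,j,D,A], logical=[E,B,j,D,A]

Answer: E,B,j,D,A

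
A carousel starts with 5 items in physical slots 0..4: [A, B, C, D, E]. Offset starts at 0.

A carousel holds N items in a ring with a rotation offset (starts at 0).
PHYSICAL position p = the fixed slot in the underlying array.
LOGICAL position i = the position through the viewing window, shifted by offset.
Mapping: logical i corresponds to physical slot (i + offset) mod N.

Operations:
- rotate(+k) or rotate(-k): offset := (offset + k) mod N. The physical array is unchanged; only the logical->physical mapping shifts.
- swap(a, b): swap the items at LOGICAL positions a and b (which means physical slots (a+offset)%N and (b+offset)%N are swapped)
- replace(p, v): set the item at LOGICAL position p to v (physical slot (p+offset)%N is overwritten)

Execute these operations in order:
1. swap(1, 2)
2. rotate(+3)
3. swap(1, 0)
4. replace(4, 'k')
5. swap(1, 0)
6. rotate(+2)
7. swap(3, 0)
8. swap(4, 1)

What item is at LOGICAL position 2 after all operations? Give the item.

After op 1 (swap(1, 2)): offset=0, physical=[A,C,B,D,E], logical=[A,C,B,D,E]
After op 2 (rotate(+3)): offset=3, physical=[A,C,B,D,E], logical=[D,E,A,C,B]
After op 3 (swap(1, 0)): offset=3, physical=[A,C,B,E,D], logical=[E,D,A,C,B]
After op 4 (replace(4, 'k')): offset=3, physical=[A,C,k,E,D], logical=[E,D,A,C,k]
After op 5 (swap(1, 0)): offset=3, physical=[A,C,k,D,E], logical=[D,E,A,C,k]
After op 6 (rotate(+2)): offset=0, physical=[A,C,k,D,E], logical=[A,C,k,D,E]
After op 7 (swap(3, 0)): offset=0, physical=[D,C,k,A,E], logical=[D,C,k,A,E]
After op 8 (swap(4, 1)): offset=0, physical=[D,E,k,A,C], logical=[D,E,k,A,C]

Answer: k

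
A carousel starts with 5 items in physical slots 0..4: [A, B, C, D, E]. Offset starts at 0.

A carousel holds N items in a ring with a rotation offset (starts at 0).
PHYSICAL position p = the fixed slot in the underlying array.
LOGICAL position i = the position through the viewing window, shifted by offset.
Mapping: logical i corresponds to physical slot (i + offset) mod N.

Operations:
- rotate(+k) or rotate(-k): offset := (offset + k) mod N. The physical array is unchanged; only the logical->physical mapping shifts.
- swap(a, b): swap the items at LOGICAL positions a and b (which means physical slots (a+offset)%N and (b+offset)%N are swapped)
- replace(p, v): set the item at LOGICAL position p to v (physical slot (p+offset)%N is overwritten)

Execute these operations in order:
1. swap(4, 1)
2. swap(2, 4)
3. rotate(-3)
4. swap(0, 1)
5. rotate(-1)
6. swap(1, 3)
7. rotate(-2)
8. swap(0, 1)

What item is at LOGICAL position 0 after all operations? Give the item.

Answer: A

Derivation:
After op 1 (swap(4, 1)): offset=0, physical=[A,E,C,D,B], logical=[A,E,C,D,B]
After op 2 (swap(2, 4)): offset=0, physical=[A,E,B,D,C], logical=[A,E,B,D,C]
After op 3 (rotate(-3)): offset=2, physical=[A,E,B,D,C], logical=[B,D,C,A,E]
After op 4 (swap(0, 1)): offset=2, physical=[A,E,D,B,C], logical=[D,B,C,A,E]
After op 5 (rotate(-1)): offset=1, physical=[A,E,D,B,C], logical=[E,D,B,C,A]
After op 6 (swap(1, 3)): offset=1, physical=[A,E,C,B,D], logical=[E,C,B,D,A]
After op 7 (rotate(-2)): offset=4, physical=[A,E,C,B,D], logical=[D,A,E,C,B]
After op 8 (swap(0, 1)): offset=4, physical=[D,E,C,B,A], logical=[A,D,E,C,B]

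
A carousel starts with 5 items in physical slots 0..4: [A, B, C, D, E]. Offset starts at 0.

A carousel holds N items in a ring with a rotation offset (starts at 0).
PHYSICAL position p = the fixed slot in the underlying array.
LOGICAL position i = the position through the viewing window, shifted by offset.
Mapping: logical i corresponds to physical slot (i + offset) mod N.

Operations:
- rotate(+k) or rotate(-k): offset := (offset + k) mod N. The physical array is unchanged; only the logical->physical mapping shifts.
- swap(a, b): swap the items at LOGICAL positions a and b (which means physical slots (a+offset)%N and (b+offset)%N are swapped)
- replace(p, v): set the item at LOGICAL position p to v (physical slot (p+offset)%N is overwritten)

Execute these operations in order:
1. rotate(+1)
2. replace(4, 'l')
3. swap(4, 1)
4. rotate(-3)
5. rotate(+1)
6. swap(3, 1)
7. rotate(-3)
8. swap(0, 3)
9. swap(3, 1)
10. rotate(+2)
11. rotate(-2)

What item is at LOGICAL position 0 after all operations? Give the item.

After op 1 (rotate(+1)): offset=1, physical=[A,B,C,D,E], logical=[B,C,D,E,A]
After op 2 (replace(4, 'l')): offset=1, physical=[l,B,C,D,E], logical=[B,C,D,E,l]
After op 3 (swap(4, 1)): offset=1, physical=[C,B,l,D,E], logical=[B,l,D,E,C]
After op 4 (rotate(-3)): offset=3, physical=[C,B,l,D,E], logical=[D,E,C,B,l]
After op 5 (rotate(+1)): offset=4, physical=[C,B,l,D,E], logical=[E,C,B,l,D]
After op 6 (swap(3, 1)): offset=4, physical=[l,B,C,D,E], logical=[E,l,B,C,D]
After op 7 (rotate(-3)): offset=1, physical=[l,B,C,D,E], logical=[B,C,D,E,l]
After op 8 (swap(0, 3)): offset=1, physical=[l,E,C,D,B], logical=[E,C,D,B,l]
After op 9 (swap(3, 1)): offset=1, physical=[l,E,B,D,C], logical=[E,B,D,C,l]
After op 10 (rotate(+2)): offset=3, physical=[l,E,B,D,C], logical=[D,C,l,E,B]
After op 11 (rotate(-2)): offset=1, physical=[l,E,B,D,C], logical=[E,B,D,C,l]

Answer: E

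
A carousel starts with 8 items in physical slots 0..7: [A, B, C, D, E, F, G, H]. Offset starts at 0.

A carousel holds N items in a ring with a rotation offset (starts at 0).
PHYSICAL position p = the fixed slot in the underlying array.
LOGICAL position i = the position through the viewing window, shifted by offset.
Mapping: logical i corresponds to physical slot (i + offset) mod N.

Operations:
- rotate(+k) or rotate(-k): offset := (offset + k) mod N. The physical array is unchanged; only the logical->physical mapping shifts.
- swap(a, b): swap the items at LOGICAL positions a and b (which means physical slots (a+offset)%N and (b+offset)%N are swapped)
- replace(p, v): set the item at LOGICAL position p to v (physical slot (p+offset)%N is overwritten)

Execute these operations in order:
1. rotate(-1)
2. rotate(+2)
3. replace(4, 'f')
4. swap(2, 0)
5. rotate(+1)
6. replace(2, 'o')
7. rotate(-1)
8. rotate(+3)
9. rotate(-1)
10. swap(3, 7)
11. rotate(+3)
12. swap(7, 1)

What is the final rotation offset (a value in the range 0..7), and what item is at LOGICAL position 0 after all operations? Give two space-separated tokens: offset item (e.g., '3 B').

Answer: 6 C

Derivation:
After op 1 (rotate(-1)): offset=7, physical=[A,B,C,D,E,F,G,H], logical=[H,A,B,C,D,E,F,G]
After op 2 (rotate(+2)): offset=1, physical=[A,B,C,D,E,F,G,H], logical=[B,C,D,E,F,G,H,A]
After op 3 (replace(4, 'f')): offset=1, physical=[A,B,C,D,E,f,G,H], logical=[B,C,D,E,f,G,H,A]
After op 4 (swap(2, 0)): offset=1, physical=[A,D,C,B,E,f,G,H], logical=[D,C,B,E,f,G,H,A]
After op 5 (rotate(+1)): offset=2, physical=[A,D,C,B,E,f,G,H], logical=[C,B,E,f,G,H,A,D]
After op 6 (replace(2, 'o')): offset=2, physical=[A,D,C,B,o,f,G,H], logical=[C,B,o,f,G,H,A,D]
After op 7 (rotate(-1)): offset=1, physical=[A,D,C,B,o,f,G,H], logical=[D,C,B,o,f,G,H,A]
After op 8 (rotate(+3)): offset=4, physical=[A,D,C,B,o,f,G,H], logical=[o,f,G,H,A,D,C,B]
After op 9 (rotate(-1)): offset=3, physical=[A,D,C,B,o,f,G,H], logical=[B,o,f,G,H,A,D,C]
After op 10 (swap(3, 7)): offset=3, physical=[A,D,G,B,o,f,C,H], logical=[B,o,f,C,H,A,D,G]
After op 11 (rotate(+3)): offset=6, physical=[A,D,G,B,o,f,C,H], logical=[C,H,A,D,G,B,o,f]
After op 12 (swap(7, 1)): offset=6, physical=[A,D,G,B,o,H,C,f], logical=[C,f,A,D,G,B,o,H]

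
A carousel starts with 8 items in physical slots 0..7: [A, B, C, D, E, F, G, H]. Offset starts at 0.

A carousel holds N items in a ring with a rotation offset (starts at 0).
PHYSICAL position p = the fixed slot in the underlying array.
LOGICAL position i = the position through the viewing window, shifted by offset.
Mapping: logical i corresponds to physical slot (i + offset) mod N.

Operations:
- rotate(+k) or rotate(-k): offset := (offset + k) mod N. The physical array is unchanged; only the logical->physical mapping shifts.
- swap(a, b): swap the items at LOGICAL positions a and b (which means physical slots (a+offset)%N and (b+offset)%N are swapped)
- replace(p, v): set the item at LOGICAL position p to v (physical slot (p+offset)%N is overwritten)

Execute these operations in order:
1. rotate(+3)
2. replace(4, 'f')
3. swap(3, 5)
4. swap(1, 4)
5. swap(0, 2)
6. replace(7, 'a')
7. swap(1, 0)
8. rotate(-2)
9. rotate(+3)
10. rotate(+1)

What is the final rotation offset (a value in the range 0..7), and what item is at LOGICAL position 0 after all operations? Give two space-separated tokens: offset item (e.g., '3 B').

After op 1 (rotate(+3)): offset=3, physical=[A,B,C,D,E,F,G,H], logical=[D,E,F,G,H,A,B,C]
After op 2 (replace(4, 'f')): offset=3, physical=[A,B,C,D,E,F,G,f], logical=[D,E,F,G,f,A,B,C]
After op 3 (swap(3, 5)): offset=3, physical=[G,B,C,D,E,F,A,f], logical=[D,E,F,A,f,G,B,C]
After op 4 (swap(1, 4)): offset=3, physical=[G,B,C,D,f,F,A,E], logical=[D,f,F,A,E,G,B,C]
After op 5 (swap(0, 2)): offset=3, physical=[G,B,C,F,f,D,A,E], logical=[F,f,D,A,E,G,B,C]
After op 6 (replace(7, 'a')): offset=3, physical=[G,B,a,F,f,D,A,E], logical=[F,f,D,A,E,G,B,a]
After op 7 (swap(1, 0)): offset=3, physical=[G,B,a,f,F,D,A,E], logical=[f,F,D,A,E,G,B,a]
After op 8 (rotate(-2)): offset=1, physical=[G,B,a,f,F,D,A,E], logical=[B,a,f,F,D,A,E,G]
After op 9 (rotate(+3)): offset=4, physical=[G,B,a,f,F,D,A,E], logical=[F,D,A,E,G,B,a,f]
After op 10 (rotate(+1)): offset=5, physical=[G,B,a,f,F,D,A,E], logical=[D,A,E,G,B,a,f,F]

Answer: 5 D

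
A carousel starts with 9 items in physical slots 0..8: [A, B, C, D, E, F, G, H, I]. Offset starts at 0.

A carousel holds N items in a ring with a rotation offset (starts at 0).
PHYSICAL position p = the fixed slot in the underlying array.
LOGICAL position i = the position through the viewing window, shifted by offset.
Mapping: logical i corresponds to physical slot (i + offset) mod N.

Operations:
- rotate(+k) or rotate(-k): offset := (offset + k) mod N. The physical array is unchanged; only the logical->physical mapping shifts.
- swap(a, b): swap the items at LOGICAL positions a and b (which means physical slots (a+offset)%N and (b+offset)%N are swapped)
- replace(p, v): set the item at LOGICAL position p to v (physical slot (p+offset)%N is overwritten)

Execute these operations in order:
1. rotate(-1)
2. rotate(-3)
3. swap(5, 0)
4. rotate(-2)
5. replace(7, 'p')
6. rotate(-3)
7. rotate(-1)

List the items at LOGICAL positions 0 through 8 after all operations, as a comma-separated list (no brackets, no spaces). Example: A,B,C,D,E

After op 1 (rotate(-1)): offset=8, physical=[A,B,C,D,E,F,G,H,I], logical=[I,A,B,C,D,E,F,G,H]
After op 2 (rotate(-3)): offset=5, physical=[A,B,C,D,E,F,G,H,I], logical=[F,G,H,I,A,B,C,D,E]
After op 3 (swap(5, 0)): offset=5, physical=[A,F,C,D,E,B,G,H,I], logical=[B,G,H,I,A,F,C,D,E]
After op 4 (rotate(-2)): offset=3, physical=[A,F,C,D,E,B,G,H,I], logical=[D,E,B,G,H,I,A,F,C]
After op 5 (replace(7, 'p')): offset=3, physical=[A,p,C,D,E,B,G,H,I], logical=[D,E,B,G,H,I,A,p,C]
After op 6 (rotate(-3)): offset=0, physical=[A,p,C,D,E,B,G,H,I], logical=[A,p,C,D,E,B,G,H,I]
After op 7 (rotate(-1)): offset=8, physical=[A,p,C,D,E,B,G,H,I], logical=[I,A,p,C,D,E,B,G,H]

Answer: I,A,p,C,D,E,B,G,H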